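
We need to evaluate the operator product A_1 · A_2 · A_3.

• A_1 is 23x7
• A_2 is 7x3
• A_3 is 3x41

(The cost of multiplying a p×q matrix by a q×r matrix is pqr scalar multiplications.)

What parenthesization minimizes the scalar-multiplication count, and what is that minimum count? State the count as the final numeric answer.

3312

(A_1 · (A_2 · A_3)): cost 7462.
((A_1 · A_2) · A_3): cost 3312.
Optimal: ((A_1 · A_2) · A_3) with cost 3312.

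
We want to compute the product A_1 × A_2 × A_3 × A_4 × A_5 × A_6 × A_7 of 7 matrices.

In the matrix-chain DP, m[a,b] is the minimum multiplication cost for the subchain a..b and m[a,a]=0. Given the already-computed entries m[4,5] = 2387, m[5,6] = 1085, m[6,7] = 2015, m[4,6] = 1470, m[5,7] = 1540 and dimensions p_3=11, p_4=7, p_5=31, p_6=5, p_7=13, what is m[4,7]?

m[4,7] = min over k∈[4,6] of m[4,k]+m[k+1,7]+p_{3}·p_k·p_{7}.
k=4: 0 + 1540 + 11·7·13 = 2541; k=5: 2387 + 2015 + 11·31·13 = 8835; k=6: 1470 + 0 + 11·5·13 = 2185.
Minimum: 2185 at k=6.

2185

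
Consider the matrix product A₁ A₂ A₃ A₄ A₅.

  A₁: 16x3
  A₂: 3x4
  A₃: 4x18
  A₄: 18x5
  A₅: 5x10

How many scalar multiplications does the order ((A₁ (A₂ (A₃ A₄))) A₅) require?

1460

(A₃ A₄): 4×18 by 18×5 → 4×5, cost 4·18·5 = 360
(A₂ (A₃ A₄)): 3×4 by 4×5 → 3×5, cost 3·4·5 = 60; cumulative 420
(A₁ (A₂ (A₃ A₄))): 16×3 by 3×5 → 16×5, cost 16·3·5 = 240; cumulative 660
((A₁ (A₂ (A₃ A₄))) A₅): 16×5 by 5×10 → 16×10, cost 16·5·10 = 800; cumulative 1460
Total: 1460 scalar multiplications.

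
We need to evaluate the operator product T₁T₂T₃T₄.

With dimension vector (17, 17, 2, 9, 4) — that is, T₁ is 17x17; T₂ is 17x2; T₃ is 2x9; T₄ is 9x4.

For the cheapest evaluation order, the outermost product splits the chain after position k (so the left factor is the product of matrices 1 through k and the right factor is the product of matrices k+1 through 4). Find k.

Adjacent pairs: T₁T₂ = 17·17·2 = 578; T₂T₃ = 17·2·9 = 306; T₃T₄ = 2·9·4 = 72.
Length 3: T₁..T₃: k=1: 0+306+17·17·9=2907; k=2: 578+0+17·2·9=884 → min 884 | T₂..T₄: k=2: 0+72+17·2·4=208; k=3: 306+0+17·9·4=918 → min 208.
Top-level splits: k=1: (T₁..T₁)·(T₂..T₄) → 0+208+17·17·4 = 1364; k=2: (T₁..T₂)·(T₃..T₄) → 578+72+17·2·4 = 786; k=3: (T₁..T₃)·(T₄..T₄) → 884+0+17·9·4 = 1496.
Best split is after T₂, i.e. k = 2.

2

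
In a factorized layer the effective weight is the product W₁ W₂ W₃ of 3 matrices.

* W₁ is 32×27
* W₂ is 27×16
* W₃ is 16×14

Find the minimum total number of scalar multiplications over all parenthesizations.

Order (W₁ (W₂ W₃)): (W₂ W₃): 27×16 by 16×14 → 27×14, cost 27·16·14 = 6048; (W₁ (W₂ W₃)): 32×27 by 27×14 → 32×14, cost 32·27·14 = 12096; cumulative 18144. Total 18144.
Order ((W₁ W₂) W₃): (W₁ W₂): 32×27 by 27×16 → 32×16, cost 32·27·16 = 13824; ((W₁ W₂) W₃): 32×16 by 16×14 → 32×14, cost 32·16·14 = 7168; cumulative 20992. Total 20992.
Minimum: 18144.

18144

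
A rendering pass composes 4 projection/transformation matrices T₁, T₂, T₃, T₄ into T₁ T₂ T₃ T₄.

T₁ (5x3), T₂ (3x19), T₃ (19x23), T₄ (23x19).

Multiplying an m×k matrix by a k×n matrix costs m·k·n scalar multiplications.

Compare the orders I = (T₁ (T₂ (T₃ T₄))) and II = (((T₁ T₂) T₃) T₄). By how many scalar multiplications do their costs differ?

5016

Order I = (T₁ (T₂ (T₃ T₄))): (T₃ T₄): 19×23 by 23×19 → 19×19, cost 19·23·19 = 8303; (T₂ (T₃ T₄)): 3×19 by 19×19 → 3×19, cost 3·19·19 = 1083; cumulative 9386; (T₁ (T₂ (T₃ T₄))): 5×3 by 3×19 → 5×19, cost 5·3·19 = 285; cumulative 9671. Total 9671.
Order II = (((T₁ T₂) T₃) T₄): (T₁ T₂): 5×3 by 3×19 → 5×19, cost 5·3·19 = 285; ((T₁ T₂) T₃): 5×19 by 19×23 → 5×23, cost 5·19·23 = 2185; cumulative 2470; (((T₁ T₂) T₃) T₄): 5×23 by 23×19 → 5×19, cost 5·23·19 = 2185; cumulative 4655. Total 4655.
Difference: |9671 − 4655| = 5016.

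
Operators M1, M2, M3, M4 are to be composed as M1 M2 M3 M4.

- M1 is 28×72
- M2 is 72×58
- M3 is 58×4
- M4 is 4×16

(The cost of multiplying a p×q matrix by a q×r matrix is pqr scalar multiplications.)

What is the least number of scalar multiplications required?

26560

Adjacent pairs: M1M2 = 28·72·58 = 116928; M2M3 = 72·58·4 = 16704; M3M4 = 58·4·16 = 3712.
Length 3: M1..M3: k=1: 0+16704+28·72·4=24768; k=2: 116928+0+28·58·4=123424 → min 24768 | M2..M4: k=2: 0+3712+72·58·16=70528; k=3: 16704+0+72·4·16=21312 → min 21312.
Length 4: M1..M4: k=1: 0+21312+28·72·16=53568; k=2: 116928+3712+28·58·16=146624; k=3: 24768+0+28·4·16=26560 → min 26560.
Optimal order: ((M1 (M2 M3)) M4) with cost 26560.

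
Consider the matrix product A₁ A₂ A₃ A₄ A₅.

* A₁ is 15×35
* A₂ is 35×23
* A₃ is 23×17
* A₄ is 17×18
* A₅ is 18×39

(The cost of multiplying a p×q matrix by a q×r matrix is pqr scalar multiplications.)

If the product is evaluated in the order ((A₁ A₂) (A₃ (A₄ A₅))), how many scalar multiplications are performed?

(A₁ A₂): 15×35 by 35×23 → 15×23, cost 15·35·23 = 12075
(A₄ A₅): 17×18 by 18×39 → 17×39, cost 17·18·39 = 11934
(A₃ (A₄ A₅)): 23×17 by 17×39 → 23×39, cost 23·17·39 = 15249; cumulative 27183
((A₁ A₂) (A₃ (A₄ A₅))): 15×23 by 23×39 → 15×39, cost 15·23·39 = 13455; cumulative 52713
Total: 52713 scalar multiplications.

52713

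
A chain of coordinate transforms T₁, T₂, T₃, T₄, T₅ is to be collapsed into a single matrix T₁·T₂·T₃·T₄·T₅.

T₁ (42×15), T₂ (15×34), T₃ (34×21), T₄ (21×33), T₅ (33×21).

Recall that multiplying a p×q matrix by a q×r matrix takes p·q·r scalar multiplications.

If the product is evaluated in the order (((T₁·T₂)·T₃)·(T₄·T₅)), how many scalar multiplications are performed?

(T₁·T₂): 42×15 by 15×34 → 42×34, cost 42·15·34 = 21420
((T₁·T₂)·T₃): 42×34 by 34×21 → 42×21, cost 42·34·21 = 29988; cumulative 51408
(T₄·T₅): 21×33 by 33×21 → 21×21, cost 21·33·21 = 14553
(((T₁·T₂)·T₃)·(T₄·T₅)): 42×21 by 21×21 → 42×21, cost 42·21·21 = 18522; cumulative 84483
Total: 84483 scalar multiplications.

84483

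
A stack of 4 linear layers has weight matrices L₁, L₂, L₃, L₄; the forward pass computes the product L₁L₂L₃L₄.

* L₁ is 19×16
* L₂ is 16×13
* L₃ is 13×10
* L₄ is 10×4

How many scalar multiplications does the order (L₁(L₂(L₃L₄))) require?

2568

(L₃L₄): 13×10 by 10×4 → 13×4, cost 13·10·4 = 520
(L₂(L₃L₄)): 16×13 by 13×4 → 16×4, cost 16·13·4 = 832; cumulative 1352
(L₁(L₂(L₃L₄))): 19×16 by 16×4 → 19×4, cost 19·16·4 = 1216; cumulative 2568
Total: 2568 scalar multiplications.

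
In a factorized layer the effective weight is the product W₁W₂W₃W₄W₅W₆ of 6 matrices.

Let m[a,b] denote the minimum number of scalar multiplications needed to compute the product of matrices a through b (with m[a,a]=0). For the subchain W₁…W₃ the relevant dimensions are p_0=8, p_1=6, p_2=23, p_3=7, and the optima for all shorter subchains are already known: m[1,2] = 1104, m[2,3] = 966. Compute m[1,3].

m[1,3] = min over k∈[1,2] of m[1,k]+m[k+1,3]+p_{0}·p_k·p_{3}.
k=1: 0 + 966 + 8·6·7 = 1302; k=2: 1104 + 0 + 8·23·7 = 2392.
Minimum: 1302 at k=1.

1302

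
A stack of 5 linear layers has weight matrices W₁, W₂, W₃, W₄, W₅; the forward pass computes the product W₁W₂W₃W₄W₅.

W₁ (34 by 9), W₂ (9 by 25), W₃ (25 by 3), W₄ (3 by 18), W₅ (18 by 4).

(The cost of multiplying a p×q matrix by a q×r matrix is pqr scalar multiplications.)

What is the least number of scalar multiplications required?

Adjacent pairs: W₁W₂ = 34·9·25 = 7650; W₂W₃ = 9·25·3 = 675; W₃W₄ = 25·3·18 = 1350; W₄W₅ = 3·18·4 = 216.
Length 3: W₁..W₃: k=1: 0+675+34·9·3=1593; k=2: 7650+0+34·25·3=10200 → min 1593 | W₂..W₄: k=2: 0+1350+9·25·18=5400; k=3: 675+0+9·3·18=1161 → min 1161 | W₃..W₅: k=3: 0+216+25·3·4=516; k=4: 1350+0+25·18·4=3150 → min 516.
Length 4: W₁..W₄: k=1: 0+1161+34·9·18=6669; k=2: 7650+1350+34·25·18=24300; k=3: 1593+0+34·3·18=3429 → min 3429 | W₂..W₅: k=2: 0+516+9·25·4=1416; k=3: 675+216+9·3·4=999; k=4: 1161+0+9·18·4=1809 → min 999.
Length 5: W₁..W₅: k=1: 0+999+34·9·4=2223; k=2: 7650+516+34·25·4=11566; k=3: 1593+216+34·3·4=2217; k=4: 3429+0+34·18·4=5877 → min 2217.
Optimal order: ((W₁(W₂W₃))(W₄W₅)) with cost 2217.

2217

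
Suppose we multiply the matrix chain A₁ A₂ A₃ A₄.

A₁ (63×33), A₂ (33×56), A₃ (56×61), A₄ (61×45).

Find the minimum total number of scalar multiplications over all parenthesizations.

Adjacent pairs: A₁A₂ = 63·33·56 = 116424; A₂A₃ = 33·56·61 = 112728; A₃A₄ = 56·61·45 = 153720.
Length 3: A₁..A₃: k=1: 0+112728+63·33·61=239547; k=2: 116424+0+63·56·61=331632 → min 239547 | A₂..A₄: k=2: 0+153720+33·56·45=236880; k=3: 112728+0+33·61·45=203313 → min 203313.
Length 4: A₁..A₄: k=1: 0+203313+63·33·45=296868; k=2: 116424+153720+63·56·45=428904; k=3: 239547+0+63·61·45=412482 → min 296868.
Optimal order: (A₁ ((A₂ A₃) A₄)) with cost 296868.

296868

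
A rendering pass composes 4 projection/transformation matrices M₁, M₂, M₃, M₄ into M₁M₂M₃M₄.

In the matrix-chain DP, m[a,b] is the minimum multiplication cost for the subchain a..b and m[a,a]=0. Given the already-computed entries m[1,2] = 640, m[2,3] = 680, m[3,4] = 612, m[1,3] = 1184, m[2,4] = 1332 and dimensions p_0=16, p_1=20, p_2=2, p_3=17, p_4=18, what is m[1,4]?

1828

m[1,4] = min over k∈[1,3] of m[1,k]+m[k+1,4]+p_{0}·p_k·p_{4}.
k=1: 0 + 1332 + 16·20·18 = 7092; k=2: 640 + 612 + 16·2·18 = 1828; k=3: 1184 + 0 + 16·17·18 = 6080.
Minimum: 1828 at k=2.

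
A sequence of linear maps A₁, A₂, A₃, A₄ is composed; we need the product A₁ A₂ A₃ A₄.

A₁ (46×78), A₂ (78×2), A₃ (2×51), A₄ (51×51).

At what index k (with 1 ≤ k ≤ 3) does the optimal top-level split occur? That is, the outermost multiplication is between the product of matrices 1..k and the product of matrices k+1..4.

Adjacent pairs: A₁A₂ = 46·78·2 = 7176; A₂A₃ = 78·2·51 = 7956; A₃A₄ = 2·51·51 = 5202.
Length 3: A₁..A₃: k=1: 0+7956+46·78·51=190944; k=2: 7176+0+46·2·51=11868 → min 11868 | A₂..A₄: k=2: 0+5202+78·2·51=13158; k=3: 7956+0+78·51·51=210834 → min 13158.
Top-level splits: k=1: (A₁..A₁)·(A₂..A₄) → 0+13158+46·78·51 = 196146; k=2: (A₁..A₂)·(A₃..A₄) → 7176+5202+46·2·51 = 17070; k=3: (A₁..A₃)·(A₄..A₄) → 11868+0+46·51·51 = 131514.
Best split is after A₂, i.e. k = 2.

2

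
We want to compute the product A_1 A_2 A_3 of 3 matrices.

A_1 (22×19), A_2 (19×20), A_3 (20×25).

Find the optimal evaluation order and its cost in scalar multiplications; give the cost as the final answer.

(A_1 (A_2 A_3)): cost 19950.
((A_1 A_2) A_3): cost 19360.
Optimal: ((A_1 A_2) A_3) with cost 19360.

19360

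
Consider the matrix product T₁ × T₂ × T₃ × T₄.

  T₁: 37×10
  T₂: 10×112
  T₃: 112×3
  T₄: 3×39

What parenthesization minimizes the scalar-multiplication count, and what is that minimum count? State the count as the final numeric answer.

8799

Adjacent pairs: T₁T₂ = 37·10·112 = 41440; T₂T₃ = 10·112·3 = 3360; T₃T₄ = 112·3·39 = 13104.
Length 3: T₁..T₃: k=1: 0+3360+37·10·3=4470; k=2: 41440+0+37·112·3=53872 → min 4470 | T₂..T₄: k=2: 0+13104+10·112·39=56784; k=3: 3360+0+10·3·39=4530 → min 4530.
Length 4: T₁..T₄: k=1: 0+4530+37·10·39=18960; k=2: 41440+13104+37·112·39=216160; k=3: 4470+0+37·3·39=8799 → min 8799.
Optimal parenthesization: ((T₁ × (T₂ × T₃)) × T₄) with cost 8799.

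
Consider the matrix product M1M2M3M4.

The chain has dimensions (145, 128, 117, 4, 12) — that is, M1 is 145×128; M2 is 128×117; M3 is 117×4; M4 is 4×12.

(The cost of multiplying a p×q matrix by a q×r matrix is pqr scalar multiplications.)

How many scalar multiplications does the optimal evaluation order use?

Adjacent pairs: M1M2 = 145·128·117 = 2171520; M2M3 = 128·117·4 = 59904; M3M4 = 117·4·12 = 5616.
Length 3: M1..M3: k=1: 0+59904+145·128·4=134144; k=2: 2171520+0+145·117·4=2239380 → min 134144 | M2..M4: k=2: 0+5616+128·117·12=185328; k=3: 59904+0+128·4·12=66048 → min 66048.
Length 4: M1..M4: k=1: 0+66048+145·128·12=288768; k=2: 2171520+5616+145·117·12=2380716; k=3: 134144+0+145·4·12=141104 → min 141104.
Optimal order: ((M1(M2M3))M4) with cost 141104.

141104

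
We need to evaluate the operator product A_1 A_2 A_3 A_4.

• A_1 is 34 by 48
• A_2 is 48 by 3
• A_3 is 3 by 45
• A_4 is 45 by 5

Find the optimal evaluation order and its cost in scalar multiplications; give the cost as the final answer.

6081

Adjacent pairs: A_1A_2 = 34·48·3 = 4896; A_2A_3 = 48·3·45 = 6480; A_3A_4 = 3·45·5 = 675.
Length 3: A_1..A_3: k=1: 0+6480+34·48·45=79920; k=2: 4896+0+34·3·45=9486 → min 9486 | A_2..A_4: k=2: 0+675+48·3·5=1395; k=3: 6480+0+48·45·5=17280 → min 1395.
Length 4: A_1..A_4: k=1: 0+1395+34·48·5=9555; k=2: 4896+675+34·3·5=6081; k=3: 9486+0+34·45·5=17136 → min 6081.
Optimal parenthesization: ((A_1 A_2) (A_3 A_4)) with cost 6081.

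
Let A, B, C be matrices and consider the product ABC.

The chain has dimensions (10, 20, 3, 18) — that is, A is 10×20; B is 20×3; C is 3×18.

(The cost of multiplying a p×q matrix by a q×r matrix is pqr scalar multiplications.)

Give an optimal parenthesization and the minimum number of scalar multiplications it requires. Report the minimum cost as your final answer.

1140

(A(BC)): cost 4680.
((AB)C): cost 1140.
Optimal: ((AB)C) with cost 1140.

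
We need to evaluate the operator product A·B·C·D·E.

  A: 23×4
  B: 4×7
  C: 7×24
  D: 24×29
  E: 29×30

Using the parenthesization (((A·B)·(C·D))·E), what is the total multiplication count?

30195

(A·B): 23×4 by 4×7 → 23×7, cost 23·4·7 = 644
(C·D): 7×24 by 24×29 → 7×29, cost 7·24·29 = 4872
((A·B)·(C·D)): 23×7 by 7×29 → 23×29, cost 23·7·29 = 4669; cumulative 10185
(((A·B)·(C·D))·E): 23×29 by 29×30 → 23×30, cost 23·29·30 = 20010; cumulative 30195
Total: 30195 scalar multiplications.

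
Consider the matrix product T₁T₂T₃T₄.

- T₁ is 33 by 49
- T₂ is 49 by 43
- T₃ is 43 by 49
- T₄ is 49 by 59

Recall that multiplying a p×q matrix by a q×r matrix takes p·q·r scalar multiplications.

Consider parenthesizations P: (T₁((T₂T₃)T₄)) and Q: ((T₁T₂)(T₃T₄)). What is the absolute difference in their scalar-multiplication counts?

62740

Order P = (T₁((T₂T₃)T₄)): (T₂T₃): 49×43 by 43×49 → 49×49, cost 49·43·49 = 103243; ((T₂T₃)T₄): 49×49 by 49×59 → 49×59, cost 49·49·59 = 141659; cumulative 244902; (T₁((T₂T₃)T₄)): 33×49 by 49×59 → 33×59, cost 33·49·59 = 95403; cumulative 340305. Total 340305.
Order Q = ((T₁T₂)(T₃T₄)): (T₁T₂): 33×49 by 49×43 → 33×43, cost 33·49·43 = 69531; (T₃T₄): 43×49 by 49×59 → 43×59, cost 43·49·59 = 124313; ((T₁T₂)(T₃T₄)): 33×43 by 43×59 → 33×59, cost 33·43·59 = 83721; cumulative 277565. Total 277565.
Difference: |340305 − 277565| = 62740.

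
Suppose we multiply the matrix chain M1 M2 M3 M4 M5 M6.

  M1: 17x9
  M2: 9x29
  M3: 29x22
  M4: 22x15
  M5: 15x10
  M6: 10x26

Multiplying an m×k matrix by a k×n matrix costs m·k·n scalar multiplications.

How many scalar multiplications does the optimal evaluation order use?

16012

Adjacent pairs: M1M2 = 17·9·29 = 4437; M2M3 = 9·29·22 = 5742; M3M4 = 29·22·15 = 9570; M4M5 = 22·15·10 = 3300; M5M6 = 15·10·26 = 3900.
Length 3: M1..M3: k=1: 0+5742+17·9·22=9108; k=2: 4437+0+17·29·22=15283 → min 9108 | M2..M4: k=2: 0+9570+9·29·15=13485; k=3: 5742+0+9·22·15=8712 → min 8712 | M3..M5: k=3: 0+3300+29·22·10=9680; k=4: 9570+0+29·15·10=13920 → min 9680 | M4..M6: k=4: 0+3900+22·15·26=12480; k=5: 3300+0+22·10·26=9020 → min 9020.
Length 4: M1..M4: k=1: 0+8712+17·9·15=11007; k=2: 4437+9570+17·29·15=21402; k=3: 9108+0+17·22·15=14718 → min 11007 | M2..M5: k=2: 0+9680+9·29·10=12290; k=3: 5742+3300+9·22·10=11022; k=4: 8712+0+9·15·10=10062 → min 10062 | M3..M6: k=3: 0+9020+29·22·26=25608; k=4: 9570+3900+29·15·26=24780; k=5: 9680+0+29·10·26=17220 → min 17220.
Length 5: M1..M5: k=1: 0+10062+17·9·10=11592; k=2: 4437+9680+17·29·10=19047; k=3: 9108+3300+17·22·10=16148; k=4: 11007+0+17·15·10=13557 → min 11592 | M2..M6: k=2: 0+17220+9·29·26=24006; k=3: 5742+9020+9·22·26=19910; k=4: 8712+3900+9·15·26=16122; k=5: 10062+0+9·10·26=12402 → min 12402.
Length 6: M1..M6: k=1: 0+12402+17·9·26=16380; k=2: 4437+17220+17·29·26=34475; k=3: 9108+9020+17·22·26=27852; k=4: 11007+3900+17·15·26=21537; k=5: 11592+0+17·10·26=16012 → min 16012.
Optimal order: ((M1 (((M2 M3) M4) M5)) M6) with cost 16012.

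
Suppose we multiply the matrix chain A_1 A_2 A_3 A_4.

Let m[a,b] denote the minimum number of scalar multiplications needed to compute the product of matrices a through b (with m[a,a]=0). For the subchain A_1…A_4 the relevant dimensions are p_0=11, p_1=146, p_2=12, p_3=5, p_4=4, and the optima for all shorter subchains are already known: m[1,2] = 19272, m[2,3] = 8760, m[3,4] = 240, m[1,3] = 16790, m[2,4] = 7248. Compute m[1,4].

m[1,4] = min over k∈[1,3] of m[1,k]+m[k+1,4]+p_{0}·p_k·p_{4}.
k=1: 0 + 7248 + 11·146·4 = 13672; k=2: 19272 + 240 + 11·12·4 = 20040; k=3: 16790 + 0 + 11·5·4 = 17010.
Minimum: 13672 at k=1.

13672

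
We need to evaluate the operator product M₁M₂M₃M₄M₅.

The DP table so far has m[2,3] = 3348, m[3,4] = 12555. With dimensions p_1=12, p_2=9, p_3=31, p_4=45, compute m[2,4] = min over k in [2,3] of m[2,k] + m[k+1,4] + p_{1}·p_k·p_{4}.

17415

m[2,4] = min over k∈[2,3] of m[2,k]+m[k+1,4]+p_{1}·p_k·p_{4}.
k=2: 0 + 12555 + 12·9·45 = 17415; k=3: 3348 + 0 + 12·31·45 = 20088.
Minimum: 17415 at k=2.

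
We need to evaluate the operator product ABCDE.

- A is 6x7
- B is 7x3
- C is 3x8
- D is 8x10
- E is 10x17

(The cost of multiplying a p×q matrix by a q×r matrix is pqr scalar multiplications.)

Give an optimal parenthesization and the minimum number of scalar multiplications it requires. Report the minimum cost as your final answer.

1182

Adjacent pairs: AB = 6·7·3 = 126; BC = 7·3·8 = 168; CD = 3·8·10 = 240; DE = 8·10·17 = 1360.
Length 3: A..C: k=1: 0+168+6·7·8=504; k=2: 126+0+6·3·8=270 → min 270 | B..D: k=2: 0+240+7·3·10=450; k=3: 168+0+7·8·10=728 → min 450 | C..E: k=3: 0+1360+3·8·17=1768; k=4: 240+0+3·10·17=750 → min 750.
Length 4: A..D: k=1: 0+450+6·7·10=870; k=2: 126+240+6·3·10=546; k=3: 270+0+6·8·10=750 → min 546 | B..E: k=2: 0+750+7·3·17=1107; k=3: 168+1360+7·8·17=2480; k=4: 450+0+7·10·17=1640 → min 1107.
Length 5: A..E: k=1: 0+1107+6·7·17=1821; k=2: 126+750+6·3·17=1182; k=3: 270+1360+6·8·17=2446; k=4: 546+0+6·10·17=1566 → min 1182.
Optimal parenthesization: ((AB)((CD)E)) with cost 1182.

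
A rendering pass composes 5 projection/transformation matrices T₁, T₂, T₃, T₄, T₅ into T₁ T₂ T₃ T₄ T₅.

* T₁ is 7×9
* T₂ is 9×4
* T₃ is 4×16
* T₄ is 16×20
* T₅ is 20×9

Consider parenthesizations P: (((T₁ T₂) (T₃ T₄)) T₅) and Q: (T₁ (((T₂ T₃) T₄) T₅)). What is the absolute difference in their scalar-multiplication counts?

2291

Order P = (((T₁ T₂) (T₃ T₄)) T₅): (T₁ T₂): 7×9 by 9×4 → 7×4, cost 7·9·4 = 252; (T₃ T₄): 4×16 by 16×20 → 4×20, cost 4·16·20 = 1280; ((T₁ T₂) (T₃ T₄)): 7×4 by 4×20 → 7×20, cost 7·4·20 = 560; cumulative 2092; (((T₁ T₂) (T₃ T₄)) T₅): 7×20 by 20×9 → 7×9, cost 7·20·9 = 1260; cumulative 3352. Total 3352.
Order Q = (T₁ (((T₂ T₃) T₄) T₅)): (T₂ T₃): 9×4 by 4×16 → 9×16, cost 9·4·16 = 576; ((T₂ T₃) T₄): 9×16 by 16×20 → 9×20, cost 9·16·20 = 2880; cumulative 3456; (((T₂ T₃) T₄) T₅): 9×20 by 20×9 → 9×9, cost 9·20·9 = 1620; cumulative 5076; (T₁ (((T₂ T₃) T₄) T₅)): 7×9 by 9×9 → 7×9, cost 7·9·9 = 567; cumulative 5643. Total 5643.
Difference: |3352 − 5643| = 2291.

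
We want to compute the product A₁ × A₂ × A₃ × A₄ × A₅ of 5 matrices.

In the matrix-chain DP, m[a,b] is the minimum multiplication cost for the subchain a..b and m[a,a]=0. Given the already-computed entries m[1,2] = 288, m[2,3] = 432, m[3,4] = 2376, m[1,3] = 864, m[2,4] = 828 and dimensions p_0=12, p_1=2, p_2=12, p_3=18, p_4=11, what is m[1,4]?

1092

m[1,4] = min over k∈[1,3] of m[1,k]+m[k+1,4]+p_{0}·p_k·p_{4}.
k=1: 0 + 828 + 12·2·11 = 1092; k=2: 288 + 2376 + 12·12·11 = 4248; k=3: 864 + 0 + 12·18·11 = 3240.
Minimum: 1092 at k=1.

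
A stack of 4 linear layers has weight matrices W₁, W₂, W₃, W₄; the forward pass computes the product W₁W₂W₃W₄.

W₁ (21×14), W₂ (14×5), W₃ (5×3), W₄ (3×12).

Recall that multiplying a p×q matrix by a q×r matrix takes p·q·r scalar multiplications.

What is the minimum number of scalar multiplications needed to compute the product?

1848

Adjacent pairs: W₁W₂ = 21·14·5 = 1470; W₂W₃ = 14·5·3 = 210; W₃W₄ = 5·3·12 = 180.
Length 3: W₁..W₃: k=1: 0+210+21·14·3=1092; k=2: 1470+0+21·5·3=1785 → min 1092 | W₂..W₄: k=2: 0+180+14·5·12=1020; k=3: 210+0+14·3·12=714 → min 714.
Length 4: W₁..W₄: k=1: 0+714+21·14·12=4242; k=2: 1470+180+21·5·12=2910; k=3: 1092+0+21·3·12=1848 → min 1848.
Optimal order: ((W₁(W₂W₃))W₄) with cost 1848.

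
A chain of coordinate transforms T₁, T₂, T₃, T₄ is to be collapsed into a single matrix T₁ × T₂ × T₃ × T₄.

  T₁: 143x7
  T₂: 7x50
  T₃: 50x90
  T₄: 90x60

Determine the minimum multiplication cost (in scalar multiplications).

Adjacent pairs: T₁T₂ = 143·7·50 = 50050; T₂T₃ = 7·50·90 = 31500; T₃T₄ = 50·90·60 = 270000.
Length 3: T₁..T₃: k=1: 0+31500+143·7·90=121590; k=2: 50050+0+143·50·90=693550 → min 121590 | T₂..T₄: k=2: 0+270000+7·50·60=291000; k=3: 31500+0+7·90·60=69300 → min 69300.
Length 4: T₁..T₄: k=1: 0+69300+143·7·60=129360; k=2: 50050+270000+143·50·60=749050; k=3: 121590+0+143·90·60=893790 → min 129360.
Optimal order: (T₁ × ((T₂ × T₃) × T₄)) with cost 129360.

129360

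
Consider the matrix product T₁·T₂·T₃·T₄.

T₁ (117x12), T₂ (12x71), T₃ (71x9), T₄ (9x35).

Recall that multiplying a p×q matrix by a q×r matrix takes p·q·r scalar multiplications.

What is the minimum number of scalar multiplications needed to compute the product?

57159

Adjacent pairs: T₁T₂ = 117·12·71 = 99684; T₂T₃ = 12·71·9 = 7668; T₃T₄ = 71·9·35 = 22365.
Length 3: T₁..T₃: k=1: 0+7668+117·12·9=20304; k=2: 99684+0+117·71·9=174447 → min 20304 | T₂..T₄: k=2: 0+22365+12·71·35=52185; k=3: 7668+0+12·9·35=11448 → min 11448.
Length 4: T₁..T₄: k=1: 0+11448+117·12·35=60588; k=2: 99684+22365+117·71·35=412794; k=3: 20304+0+117·9·35=57159 → min 57159.
Optimal order: ((T₁·(T₂·T₃))·T₄) with cost 57159.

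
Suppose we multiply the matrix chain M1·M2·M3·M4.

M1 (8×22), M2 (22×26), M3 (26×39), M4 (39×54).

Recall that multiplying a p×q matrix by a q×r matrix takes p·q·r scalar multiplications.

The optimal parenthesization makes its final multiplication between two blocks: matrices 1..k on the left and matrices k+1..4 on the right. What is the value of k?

3

Adjacent pairs: M1M2 = 8·22·26 = 4576; M2M3 = 22·26·39 = 22308; M3M4 = 26·39·54 = 54756.
Length 3: M1..M3: k=1: 0+22308+8·22·39=29172; k=2: 4576+0+8·26·39=12688 → min 12688 | M2..M4: k=2: 0+54756+22·26·54=85644; k=3: 22308+0+22·39·54=68640 → min 68640.
Top-level splits: k=1: (M1..M1)·(M2..M4) → 0+68640+8·22·54 = 78144; k=2: (M1..M2)·(M3..M4) → 4576+54756+8·26·54 = 70564; k=3: (M1..M3)·(M4..M4) → 12688+0+8·39·54 = 29536.
Best split is after M3, i.e. k = 3.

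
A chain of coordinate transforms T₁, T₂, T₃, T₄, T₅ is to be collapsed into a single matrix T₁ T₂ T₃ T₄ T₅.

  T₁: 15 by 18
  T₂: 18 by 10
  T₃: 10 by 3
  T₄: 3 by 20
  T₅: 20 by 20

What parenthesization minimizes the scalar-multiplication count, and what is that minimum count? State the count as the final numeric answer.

3450

Adjacent pairs: T₁T₂ = 15·18·10 = 2700; T₂T₃ = 18·10·3 = 540; T₃T₄ = 10·3·20 = 600; T₄T₅ = 3·20·20 = 1200.
Length 3: T₁..T₃: k=1: 0+540+15·18·3=1350; k=2: 2700+0+15·10·3=3150 → min 1350 | T₂..T₄: k=2: 0+600+18·10·20=4200; k=3: 540+0+18·3·20=1620 → min 1620 | T₃..T₅: k=3: 0+1200+10·3·20=1800; k=4: 600+0+10·20·20=4600 → min 1800.
Length 4: T₁..T₄: k=1: 0+1620+15·18·20=7020; k=2: 2700+600+15·10·20=6300; k=3: 1350+0+15·3·20=2250 → min 2250 | T₂..T₅: k=2: 0+1800+18·10·20=5400; k=3: 540+1200+18·3·20=2820; k=4: 1620+0+18·20·20=8820 → min 2820.
Length 5: T₁..T₅: k=1: 0+2820+15·18·20=8220; k=2: 2700+1800+15·10·20=7500; k=3: 1350+1200+15·3·20=3450; k=4: 2250+0+15·20·20=8250 → min 3450.
Optimal parenthesization: ((T₁ (T₂ T₃)) (T₄ T₅)) with cost 3450.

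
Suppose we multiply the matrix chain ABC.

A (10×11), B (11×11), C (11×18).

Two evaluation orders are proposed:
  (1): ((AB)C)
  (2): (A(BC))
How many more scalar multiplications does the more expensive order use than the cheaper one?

968

Order (1) = ((AB)C): (AB): 10×11 by 11×11 → 10×11, cost 10·11·11 = 1210; ((AB)C): 10×11 by 11×18 → 10×18, cost 10·11·18 = 1980; cumulative 3190. Total 3190.
Order (2) = (A(BC)): (BC): 11×11 by 11×18 → 11×18, cost 11·11·18 = 2178; (A(BC)): 10×11 by 11×18 → 10×18, cost 10·11·18 = 1980; cumulative 4158. Total 4158.
Difference: |3190 − 4158| = 968.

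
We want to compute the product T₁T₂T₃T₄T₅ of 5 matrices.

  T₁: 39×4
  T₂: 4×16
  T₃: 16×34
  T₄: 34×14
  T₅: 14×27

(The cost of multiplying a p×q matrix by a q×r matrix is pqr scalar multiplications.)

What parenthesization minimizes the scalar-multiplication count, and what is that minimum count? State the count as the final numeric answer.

Adjacent pairs: T₁T₂ = 39·4·16 = 2496; T₂T₃ = 4·16·34 = 2176; T₃T₄ = 16·34·14 = 7616; T₄T₅ = 34·14·27 = 12852.
Length 3: T₁..T₃: k=1: 0+2176+39·4·34=7480; k=2: 2496+0+39·16·34=23712 → min 7480 | T₂..T₄: k=2: 0+7616+4·16·14=8512; k=3: 2176+0+4·34·14=4080 → min 4080 | T₃..T₅: k=3: 0+12852+16·34·27=27540; k=4: 7616+0+16·14·27=13664 → min 13664.
Length 4: T₁..T₄: k=1: 0+4080+39·4·14=6264; k=2: 2496+7616+39·16·14=18848; k=3: 7480+0+39·34·14=26044 → min 6264 | T₂..T₅: k=2: 0+13664+4·16·27=15392; k=3: 2176+12852+4·34·27=18700; k=4: 4080+0+4·14·27=5592 → min 5592.
Length 5: T₁..T₅: k=1: 0+5592+39·4·27=9804; k=2: 2496+13664+39·16·27=33008; k=3: 7480+12852+39·34·27=56134; k=4: 6264+0+39·14·27=21006 → min 9804.
Optimal parenthesization: (T₁(((T₂T₃)T₄)T₅)) with cost 9804.

9804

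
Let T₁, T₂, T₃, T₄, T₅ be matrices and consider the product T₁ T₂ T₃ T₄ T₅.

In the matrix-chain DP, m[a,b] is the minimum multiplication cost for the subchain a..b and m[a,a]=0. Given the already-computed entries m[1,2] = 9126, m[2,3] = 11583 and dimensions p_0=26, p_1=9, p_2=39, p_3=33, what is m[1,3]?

19305

m[1,3] = min over k∈[1,2] of m[1,k]+m[k+1,3]+p_{0}·p_k·p_{3}.
k=1: 0 + 11583 + 26·9·33 = 19305; k=2: 9126 + 0 + 26·39·33 = 42588.
Minimum: 19305 at k=1.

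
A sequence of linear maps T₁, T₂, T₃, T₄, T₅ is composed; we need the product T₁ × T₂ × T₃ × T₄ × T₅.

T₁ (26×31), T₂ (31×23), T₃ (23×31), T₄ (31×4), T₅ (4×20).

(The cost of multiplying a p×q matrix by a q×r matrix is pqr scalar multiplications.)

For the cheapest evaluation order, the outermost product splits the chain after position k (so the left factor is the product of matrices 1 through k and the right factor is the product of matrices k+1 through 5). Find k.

4

Adjacent pairs: T₁T₂ = 26·31·23 = 18538; T₂T₃ = 31·23·31 = 22103; T₃T₄ = 23·31·4 = 2852; T₄T₅ = 31·4·20 = 2480.
Length 3: T₁..T₃: k=1: 0+22103+26·31·31=47089; k=2: 18538+0+26·23·31=37076 → min 37076 | T₂..T₄: k=2: 0+2852+31·23·4=5704; k=3: 22103+0+31·31·4=25947 → min 5704 | T₃..T₅: k=3: 0+2480+23·31·20=16740; k=4: 2852+0+23·4·20=4692 → min 4692.
Length 4: T₁..T₄: k=1: 0+5704+26·31·4=8928; k=2: 18538+2852+26·23·4=23782; k=3: 37076+0+26·31·4=40300 → min 8928 | T₂..T₅: k=2: 0+4692+31·23·20=18952; k=3: 22103+2480+31·31·20=43803; k=4: 5704+0+31·4·20=8184 → min 8184.
Top-level splits: k=1: (T₁..T₁)·(T₂..T₅) → 0+8184+26·31·20 = 24304; k=2: (T₁..T₂)·(T₃..T₅) → 18538+4692+26·23·20 = 35190; k=3: (T₁..T₃)·(T₄..T₅) → 37076+2480+26·31·20 = 55676; k=4: (T₁..T₄)·(T₅..T₅) → 8928+0+26·4·20 = 11008.
Best split is after T₄, i.e. k = 4.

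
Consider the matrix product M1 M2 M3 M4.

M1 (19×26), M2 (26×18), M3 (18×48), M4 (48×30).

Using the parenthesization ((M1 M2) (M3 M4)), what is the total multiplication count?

(M1 M2): 19×26 by 26×18 → 19×18, cost 19·26·18 = 8892
(M3 M4): 18×48 by 48×30 → 18×30, cost 18·48·30 = 25920
((M1 M2) (M3 M4)): 19×18 by 18×30 → 19×30, cost 19·18·30 = 10260; cumulative 45072
Total: 45072 scalar multiplications.

45072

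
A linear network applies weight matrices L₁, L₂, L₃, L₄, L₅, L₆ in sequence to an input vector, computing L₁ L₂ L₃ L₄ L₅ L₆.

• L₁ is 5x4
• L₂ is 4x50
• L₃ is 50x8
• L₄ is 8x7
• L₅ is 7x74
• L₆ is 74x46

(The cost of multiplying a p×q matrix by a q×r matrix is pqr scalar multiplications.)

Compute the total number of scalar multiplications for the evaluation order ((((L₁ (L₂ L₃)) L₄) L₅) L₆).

(L₂ L₃): 4×50 by 50×8 → 4×8, cost 4·50·8 = 1600
(L₁ (L₂ L₃)): 5×4 by 4×8 → 5×8, cost 5·4·8 = 160; cumulative 1760
((L₁ (L₂ L₃)) L₄): 5×8 by 8×7 → 5×7, cost 5·8·7 = 280; cumulative 2040
(((L₁ (L₂ L₃)) L₄) L₅): 5×7 by 7×74 → 5×74, cost 5·7·74 = 2590; cumulative 4630
((((L₁ (L₂ L₃)) L₄) L₅) L₆): 5×74 by 74×46 → 5×46, cost 5·74·46 = 17020; cumulative 21650
Total: 21650 scalar multiplications.

21650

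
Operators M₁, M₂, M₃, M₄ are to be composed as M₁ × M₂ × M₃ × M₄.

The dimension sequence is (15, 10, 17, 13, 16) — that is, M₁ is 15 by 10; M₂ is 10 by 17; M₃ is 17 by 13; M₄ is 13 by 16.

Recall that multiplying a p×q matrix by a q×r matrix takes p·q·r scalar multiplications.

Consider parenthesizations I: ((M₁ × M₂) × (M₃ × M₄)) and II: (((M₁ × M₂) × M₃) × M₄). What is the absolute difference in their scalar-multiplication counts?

Order I = ((M₁ × M₂) × (M₃ × M₄)): (M₁ × M₂): 15×10 by 10×17 → 15×17, cost 15·10·17 = 2550; (M₃ × M₄): 17×13 by 13×16 → 17×16, cost 17·13·16 = 3536; ((M₁ × M₂) × (M₃ × M₄)): 15×17 by 17×16 → 15×16, cost 15·17·16 = 4080; cumulative 10166. Total 10166.
Order II = (((M₁ × M₂) × M₃) × M₄): (M₁ × M₂): 15×10 by 10×17 → 15×17, cost 15·10·17 = 2550; ((M₁ × M₂) × M₃): 15×17 by 17×13 → 15×13, cost 15·17·13 = 3315; cumulative 5865; (((M₁ × M₂) × M₃) × M₄): 15×13 by 13×16 → 15×16, cost 15·13·16 = 3120; cumulative 8985. Total 8985.
Difference: |10166 − 8985| = 1181.

1181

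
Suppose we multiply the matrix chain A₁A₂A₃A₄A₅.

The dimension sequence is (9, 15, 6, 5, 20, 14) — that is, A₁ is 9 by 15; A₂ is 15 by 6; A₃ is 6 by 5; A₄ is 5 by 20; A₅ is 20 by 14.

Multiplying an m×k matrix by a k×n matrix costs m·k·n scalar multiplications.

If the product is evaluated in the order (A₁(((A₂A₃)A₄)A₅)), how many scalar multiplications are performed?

(A₂A₃): 15×6 by 6×5 → 15×5, cost 15·6·5 = 450
((A₂A₃)A₄): 15×5 by 5×20 → 15×20, cost 15·5·20 = 1500; cumulative 1950
(((A₂A₃)A₄)A₅): 15×20 by 20×14 → 15×14, cost 15·20·14 = 4200; cumulative 6150
(A₁(((A₂A₃)A₄)A₅)): 9×15 by 15×14 → 9×14, cost 9·15·14 = 1890; cumulative 8040
Total: 8040 scalar multiplications.

8040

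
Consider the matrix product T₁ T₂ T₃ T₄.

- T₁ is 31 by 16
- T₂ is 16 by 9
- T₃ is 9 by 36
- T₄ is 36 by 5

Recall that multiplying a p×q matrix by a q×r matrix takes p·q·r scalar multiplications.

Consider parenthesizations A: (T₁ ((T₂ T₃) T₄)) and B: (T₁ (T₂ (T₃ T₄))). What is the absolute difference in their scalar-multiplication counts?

Order A = (T₁ ((T₂ T₃) T₄)): (T₂ T₃): 16×9 by 9×36 → 16×36, cost 16·9·36 = 5184; ((T₂ T₃) T₄): 16×36 by 36×5 → 16×5, cost 16·36·5 = 2880; cumulative 8064; (T₁ ((T₂ T₃) T₄)): 31×16 by 16×5 → 31×5, cost 31·16·5 = 2480; cumulative 10544. Total 10544.
Order B = (T₁ (T₂ (T₃ T₄))): (T₃ T₄): 9×36 by 36×5 → 9×5, cost 9·36·5 = 1620; (T₂ (T₃ T₄)): 16×9 by 9×5 → 16×5, cost 16·9·5 = 720; cumulative 2340; (T₁ (T₂ (T₃ T₄))): 31×16 by 16×5 → 31×5, cost 31·16·5 = 2480; cumulative 4820. Total 4820.
Difference: |10544 − 4820| = 5724.

5724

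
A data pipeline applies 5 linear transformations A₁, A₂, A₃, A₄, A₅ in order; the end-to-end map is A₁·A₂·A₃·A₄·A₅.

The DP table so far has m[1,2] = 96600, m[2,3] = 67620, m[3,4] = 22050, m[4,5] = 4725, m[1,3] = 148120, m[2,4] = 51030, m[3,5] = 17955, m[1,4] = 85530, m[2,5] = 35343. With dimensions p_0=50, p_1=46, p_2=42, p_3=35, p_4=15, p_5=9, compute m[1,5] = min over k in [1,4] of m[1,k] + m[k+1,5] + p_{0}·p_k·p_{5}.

56043

m[1,5] = min over k∈[1,4] of m[1,k]+m[k+1,5]+p_{0}·p_k·p_{5}.
k=1: 0 + 35343 + 50·46·9 = 56043; k=2: 96600 + 17955 + 50·42·9 = 133455; k=3: 148120 + 4725 + 50·35·9 = 168595; k=4: 85530 + 0 + 50·15·9 = 92280.
Minimum: 56043 at k=1.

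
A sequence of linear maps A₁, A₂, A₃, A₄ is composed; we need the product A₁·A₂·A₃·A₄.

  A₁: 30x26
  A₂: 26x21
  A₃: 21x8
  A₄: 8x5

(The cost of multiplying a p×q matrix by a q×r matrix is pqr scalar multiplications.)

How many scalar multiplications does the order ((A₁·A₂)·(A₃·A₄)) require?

(A₁·A₂): 30×26 by 26×21 → 30×21, cost 30·26·21 = 16380
(A₃·A₄): 21×8 by 8×5 → 21×5, cost 21·8·5 = 840
((A₁·A₂)·(A₃·A₄)): 30×21 by 21×5 → 30×5, cost 30·21·5 = 3150; cumulative 20370
Total: 20370 scalar multiplications.

20370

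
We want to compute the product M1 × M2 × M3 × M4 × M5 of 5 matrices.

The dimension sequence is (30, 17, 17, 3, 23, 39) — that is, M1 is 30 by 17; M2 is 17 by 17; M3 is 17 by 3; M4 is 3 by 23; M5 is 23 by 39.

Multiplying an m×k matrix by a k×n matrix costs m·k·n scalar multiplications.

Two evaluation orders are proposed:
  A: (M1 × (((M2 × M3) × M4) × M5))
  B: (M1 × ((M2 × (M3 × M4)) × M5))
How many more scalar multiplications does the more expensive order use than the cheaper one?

5780

Order A = (M1 × (((M2 × M3) × M4) × M5)): (M2 × M3): 17×17 by 17×3 → 17×3, cost 17·17·3 = 867; ((M2 × M3) × M4): 17×3 by 3×23 → 17×23, cost 17·3·23 = 1173; cumulative 2040; (((M2 × M3) × M4) × M5): 17×23 by 23×39 → 17×39, cost 17·23·39 = 15249; cumulative 17289; (M1 × (((M2 × M3) × M4) × M5)): 30×17 by 17×39 → 30×39, cost 30·17·39 = 19890; cumulative 37179. Total 37179.
Order B = (M1 × ((M2 × (M3 × M4)) × M5)): (M3 × M4): 17×3 by 3×23 → 17×23, cost 17·3·23 = 1173; (M2 × (M3 × M4)): 17×17 by 17×23 → 17×23, cost 17·17·23 = 6647; cumulative 7820; ((M2 × (M3 × M4)) × M5): 17×23 by 23×39 → 17×39, cost 17·23·39 = 15249; cumulative 23069; (M1 × ((M2 × (M3 × M4)) × M5)): 30×17 by 17×39 → 30×39, cost 30·17·39 = 19890; cumulative 42959. Total 42959.
Difference: |37179 − 42959| = 5780.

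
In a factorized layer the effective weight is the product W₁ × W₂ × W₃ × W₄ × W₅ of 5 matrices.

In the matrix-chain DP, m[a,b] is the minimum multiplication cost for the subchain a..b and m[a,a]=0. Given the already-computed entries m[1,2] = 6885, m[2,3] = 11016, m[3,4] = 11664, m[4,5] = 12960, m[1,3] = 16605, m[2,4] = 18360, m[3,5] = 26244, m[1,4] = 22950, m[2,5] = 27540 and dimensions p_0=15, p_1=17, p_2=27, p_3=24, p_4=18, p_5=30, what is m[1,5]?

31050

m[1,5] = min over k∈[1,4] of m[1,k]+m[k+1,5]+p_{0}·p_k·p_{5}.
k=1: 0 + 27540 + 15·17·30 = 35190; k=2: 6885 + 26244 + 15·27·30 = 45279; k=3: 16605 + 12960 + 15·24·30 = 40365; k=4: 22950 + 0 + 15·18·30 = 31050.
Minimum: 31050 at k=4.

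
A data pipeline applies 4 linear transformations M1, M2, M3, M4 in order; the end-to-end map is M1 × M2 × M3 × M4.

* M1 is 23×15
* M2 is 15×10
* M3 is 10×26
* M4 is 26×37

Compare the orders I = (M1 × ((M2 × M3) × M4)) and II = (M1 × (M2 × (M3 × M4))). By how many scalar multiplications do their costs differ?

3160

Order I = (M1 × ((M2 × M3) × M4)): (M2 × M3): 15×10 by 10×26 → 15×26, cost 15·10·26 = 3900; ((M2 × M3) × M4): 15×26 by 26×37 → 15×37, cost 15·26·37 = 14430; cumulative 18330; (M1 × ((M2 × M3) × M4)): 23×15 by 15×37 → 23×37, cost 23·15·37 = 12765; cumulative 31095. Total 31095.
Order II = (M1 × (M2 × (M3 × M4))): (M3 × M4): 10×26 by 26×37 → 10×37, cost 10·26·37 = 9620; (M2 × (M3 × M4)): 15×10 by 10×37 → 15×37, cost 15·10·37 = 5550; cumulative 15170; (M1 × (M2 × (M3 × M4))): 23×15 by 15×37 → 23×37, cost 23·15·37 = 12765; cumulative 27935. Total 27935.
Difference: |31095 − 27935| = 3160.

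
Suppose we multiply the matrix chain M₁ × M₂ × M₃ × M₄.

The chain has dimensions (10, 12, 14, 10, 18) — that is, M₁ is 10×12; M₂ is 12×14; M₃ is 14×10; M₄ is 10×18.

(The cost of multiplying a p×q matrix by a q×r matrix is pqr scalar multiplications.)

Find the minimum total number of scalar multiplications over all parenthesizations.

Adjacent pairs: M₁M₂ = 10·12·14 = 1680; M₂M₃ = 12·14·10 = 1680; M₃M₄ = 14·10·18 = 2520.
Length 3: M₁..M₃: k=1: 0+1680+10·12·10=2880; k=2: 1680+0+10·14·10=3080 → min 2880 | M₂..M₄: k=2: 0+2520+12·14·18=5544; k=3: 1680+0+12·10·18=3840 → min 3840.
Length 4: M₁..M₄: k=1: 0+3840+10·12·18=6000; k=2: 1680+2520+10·14·18=6720; k=3: 2880+0+10·10·18=4680 → min 4680.
Optimal order: ((M₁ × (M₂ × M₃)) × M₄) with cost 4680.

4680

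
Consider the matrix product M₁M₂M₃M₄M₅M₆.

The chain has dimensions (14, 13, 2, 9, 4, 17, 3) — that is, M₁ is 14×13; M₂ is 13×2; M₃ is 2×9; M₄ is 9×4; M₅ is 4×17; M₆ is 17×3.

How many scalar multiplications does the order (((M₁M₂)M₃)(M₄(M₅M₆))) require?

1306

(M₁M₂): 14×13 by 13×2 → 14×2, cost 14·13·2 = 364
((M₁M₂)M₃): 14×2 by 2×9 → 14×9, cost 14·2·9 = 252; cumulative 616
(M₅M₆): 4×17 by 17×3 → 4×3, cost 4·17·3 = 204
(M₄(M₅M₆)): 9×4 by 4×3 → 9×3, cost 9·4·3 = 108; cumulative 312
(((M₁M₂)M₃)(M₄(M₅M₆))): 14×9 by 9×3 → 14×3, cost 14·9·3 = 378; cumulative 1306
Total: 1306 scalar multiplications.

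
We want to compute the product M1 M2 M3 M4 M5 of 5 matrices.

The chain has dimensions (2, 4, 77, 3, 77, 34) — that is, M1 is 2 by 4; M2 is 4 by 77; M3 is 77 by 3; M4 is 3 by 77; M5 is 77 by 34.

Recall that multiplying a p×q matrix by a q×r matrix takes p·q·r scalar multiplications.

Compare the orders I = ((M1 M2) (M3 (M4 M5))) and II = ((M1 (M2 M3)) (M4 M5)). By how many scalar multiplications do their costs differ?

Order I = ((M1 M2) (M3 (M4 M5))): (M1 M2): 2×4 by 4×77 → 2×77, cost 2·4·77 = 616; (M4 M5): 3×77 by 77×34 → 3×34, cost 3·77·34 = 7854; (M3 (M4 M5)): 77×3 by 3×34 → 77×34, cost 77·3·34 = 7854; cumulative 15708; ((M1 M2) (M3 (M4 M5))): 2×77 by 77×34 → 2×34, cost 2·77·34 = 5236; cumulative 21560. Total 21560.
Order II = ((M1 (M2 M3)) (M4 M5)): (M2 M3): 4×77 by 77×3 → 4×3, cost 4·77·3 = 924; (M1 (M2 M3)): 2×4 by 4×3 → 2×3, cost 2·4·3 = 24; cumulative 948; (M4 M5): 3×77 by 77×34 → 3×34, cost 3·77·34 = 7854; ((M1 (M2 M3)) (M4 M5)): 2×3 by 3×34 → 2×34, cost 2·3·34 = 204; cumulative 9006. Total 9006.
Difference: |21560 − 9006| = 12554.

12554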